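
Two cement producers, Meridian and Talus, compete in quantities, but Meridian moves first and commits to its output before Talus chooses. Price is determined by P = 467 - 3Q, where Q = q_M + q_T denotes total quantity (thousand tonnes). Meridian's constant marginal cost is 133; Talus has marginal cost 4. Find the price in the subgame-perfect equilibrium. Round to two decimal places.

Solve by backward induction. Given q_M, the follower Talus maximises π_T = (467 - 3q_M - 3q_T)q_T - 4q_T.
Setting the follower's marginal profit to zero, 463 - 3q_M - 6q_T = 0, i.e. q_T = (463 - 3q_M)/6.
Meridian substitutes q_T(q_M) into its own profit: π_M = q_M(467 - 3q_M - (463 - 3q_M)/2) - 133q_M = (471/2 - (3/2)q_M)q_M - 133q_M.
Maximising: ∂π_M/∂q_M = 205/2 - 3q_M = 0, giving q_M = 205/6.
Then q_T = (463 - 3·(205/6))/6 = 721/12.
Total output Q = 377/4, so price P = 467 - 3·(377/4) = 737/4.

184.25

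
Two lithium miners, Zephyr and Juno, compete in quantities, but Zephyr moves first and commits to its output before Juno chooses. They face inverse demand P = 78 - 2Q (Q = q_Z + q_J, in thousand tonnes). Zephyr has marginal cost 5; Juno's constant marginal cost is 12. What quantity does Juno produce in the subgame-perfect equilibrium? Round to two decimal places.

6.50

The follower Juno best-responds to any q_Z: π_J = (78 - 2Q)q_J - 12q_J.
Follower FOC: 66 - 2q_Z - 4q_J = 0, so q_J(q_Z) = (66 - 2q_Z)/4.
The leader anticipates this reaction. Substituting into P = 78 - 2Q gives P = 45 - q_Z, so π_Z = (45 - q_Z)q_Z - 5q_Z.
The leader's first-order condition 40 - 2q_Z = 0 yields q_Z = 20.
Then q_J = (66 - 2·20)/4 = 13/2.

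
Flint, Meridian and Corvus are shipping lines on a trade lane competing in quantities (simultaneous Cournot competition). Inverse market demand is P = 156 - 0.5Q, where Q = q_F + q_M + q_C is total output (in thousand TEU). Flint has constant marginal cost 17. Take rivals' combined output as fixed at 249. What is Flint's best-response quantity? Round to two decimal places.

With rivals' combined output fixed at 249, Flint's profit is π_F = (156 - (1/2)·249 - (1/2)q_F)q_F - (17q_F) = (63/2 - (1/2)q_F)q_F - (17q_F).
∂π_F/∂q_F = 29/2 - q_F = 0, so q_F = 29/2.

14.50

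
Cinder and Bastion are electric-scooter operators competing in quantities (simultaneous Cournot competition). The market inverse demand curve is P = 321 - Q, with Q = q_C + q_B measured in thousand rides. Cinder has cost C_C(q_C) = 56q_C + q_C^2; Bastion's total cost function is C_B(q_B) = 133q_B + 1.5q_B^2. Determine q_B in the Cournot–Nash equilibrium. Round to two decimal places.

25.63

Cinder's profit: π_C = (321 - Q)q_C - (56q_C + q_C²). Setting ∂π_C/∂q_C = 0: 265 - 4q_C - (q_B) = 0.
Bastion's profit: π_B = (321 - Q)q_B - (133q_B + (3/2)q_B²). Setting ∂π_B/∂q_B = 0: 188 - 5q_B - (q_C) = 0.
Rearranging gives the reaction functions q_C = (265 - q_B)/4 and q_B = (188 - q_C)/5.
Solving the pair: q_C = 1137/19, q_B = 487/19.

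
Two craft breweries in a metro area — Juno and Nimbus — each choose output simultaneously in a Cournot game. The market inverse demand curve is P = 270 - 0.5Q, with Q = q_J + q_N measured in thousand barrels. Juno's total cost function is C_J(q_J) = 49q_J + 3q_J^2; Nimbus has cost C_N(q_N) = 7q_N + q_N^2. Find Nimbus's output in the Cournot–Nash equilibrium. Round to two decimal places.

Juno's profit: π_J = (270 - 0.5Q)q_J - (49q_J + 3q_J²). Setting ∂π_J/∂q_J = 0: 221 - 7q_J - (1/2)(q_N) = 0.
Nimbus's profit: π_N = (270 - 0.5Q)q_N - (7q_N + q_N²). Setting ∂π_N/∂q_N = 0: 263 - 3q_N - (1/2)(q_J) = 0.
Best responses: q_J = (221 - (1/2)q_N)/7, q_N = (263 - (1/2)q_J)/3.
Substituting one into the other gives q_J = 25.6145 and q_N = 83.3976.

83.40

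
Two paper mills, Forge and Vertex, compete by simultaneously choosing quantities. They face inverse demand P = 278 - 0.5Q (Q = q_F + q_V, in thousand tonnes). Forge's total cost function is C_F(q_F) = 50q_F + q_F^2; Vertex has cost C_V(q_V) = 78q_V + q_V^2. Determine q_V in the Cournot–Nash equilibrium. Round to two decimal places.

Forge's profit: π_F = (278 - 0.5Q)q_F - (50q_F + q_F²). Setting ∂π_F/∂q_F = 0: 228 - 3q_F - (1/2)(q_V) = 0.
Vertex's profit: π_V = (278 - 0.5Q)q_V - (78q_V + q_V²). Setting ∂π_V/∂q_V = 0: 200 - 3q_V - (1/2)(q_F) = 0.
Best responses: q_F = (228 - (1/2)q_V)/3, q_V = (200 - (1/2)q_F)/3.
Solving the pair: q_F = 66.7429, q_V = 1944/35.

55.54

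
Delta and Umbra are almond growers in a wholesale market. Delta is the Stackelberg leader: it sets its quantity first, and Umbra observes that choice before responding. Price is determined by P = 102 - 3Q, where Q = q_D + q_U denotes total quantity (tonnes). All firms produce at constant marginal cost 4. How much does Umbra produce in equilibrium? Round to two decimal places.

The follower Umbra best-responds to any q_D: π_U = (102 - 3Q)q_U - 4q_U.
Follower FOC: 98 - 3q_D - 6q_U = 0, so q_U(q_D) = (98 - 3q_D)/6.
Delta substitutes q_U(q_D) into its own profit: π_D = q_D(102 - 3q_D - (98 - 3q_D)/2) - 4q_D = (53 - (3/2)q_D)q_D - 4q_D.
The leader's first-order condition 49 - 3q_D = 0 yields q_D = 49/3.
Then q_U = (98 - 3·(49/3))/6 = 49/6.

8.17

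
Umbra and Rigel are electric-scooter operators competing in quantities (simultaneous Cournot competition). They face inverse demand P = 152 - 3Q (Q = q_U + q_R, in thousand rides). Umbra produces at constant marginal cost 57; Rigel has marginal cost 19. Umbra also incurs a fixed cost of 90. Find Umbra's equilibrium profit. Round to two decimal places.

Umbra's profit: π_U = (152 - 3Q)q_U - (57q_U). Setting ∂π_U/∂q_U = 0: 95 - 6q_U - 3(q_R) = 0.
Rigel's first-order condition: 133 - 6q_R - 3(q_U) = 0.
Best responses: q_U = (95 - 3q_R)/6, q_R = (133 - 3q_U)/6.
Solving the pair: q_U = 19/3, q_R = 19.
Price P = 152 - 3·(76/3) = 76.
Umbra's profit: (76 - 57)·(19/3) - 90 = 91/3.

30.33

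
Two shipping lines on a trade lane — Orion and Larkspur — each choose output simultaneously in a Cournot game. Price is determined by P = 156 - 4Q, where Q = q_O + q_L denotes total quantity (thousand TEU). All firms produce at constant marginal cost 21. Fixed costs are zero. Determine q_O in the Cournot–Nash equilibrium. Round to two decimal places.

Each firm earns π_i = (156 - 4Q)q_i - 21q_i.
Setting ∂π_i/∂q_i = 0 with rivals' quantities fixed: 135 - 8q_i - 4q_j = 0.
By symmetry each firm produces the same amount; substituting q_j = q_i yields q_i = 135/12 = 45/4.

11.25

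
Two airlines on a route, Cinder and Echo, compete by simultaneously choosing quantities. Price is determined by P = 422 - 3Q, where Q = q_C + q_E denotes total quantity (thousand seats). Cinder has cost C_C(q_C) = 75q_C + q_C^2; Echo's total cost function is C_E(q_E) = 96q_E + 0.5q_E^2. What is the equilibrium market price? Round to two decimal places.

Cinder's profit: π_C = (422 - 3Q)q_C - (75q_C + q_C²). Setting ∂π_C/∂q_C = 0: 347 - 8q_C - 3(q_E) = 0.
Echo's first-order condition: 326 - 7q_E - 3(q_C) = 0.
Best responses: q_C = (347 - 3q_E)/8, q_E = (326 - 3q_C)/7.
Substituting one into the other gives q_C = 1451/47 and q_E = 1567/47.
Total output Q = 64.2128, so price P = 422 - 3·64.2128 = 229.3617.

229.36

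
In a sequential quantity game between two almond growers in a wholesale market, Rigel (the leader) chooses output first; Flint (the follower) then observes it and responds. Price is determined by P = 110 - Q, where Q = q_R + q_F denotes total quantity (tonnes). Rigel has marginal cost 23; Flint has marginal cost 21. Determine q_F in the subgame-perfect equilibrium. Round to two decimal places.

23.25

The follower Flint best-responds to any q_R: π_F = (110 - Q)q_F - 21q_F.
Follower FOC: 89 - q_R - 2q_F = 0, so q_F(q_R) = (89 - q_R)/2.
Rigel substitutes q_F(q_R) into its own profit: π_R = q_R(110 - q_R - (89 - q_R)/2) - 23q_R = (131/2 - (1/2)q_R)q_R - 23q_R.
The leader's first-order condition 85/2 - q_R = 0 yields q_R = 85/2.
Then q_F = (89 - 85/2)/2 = 93/4.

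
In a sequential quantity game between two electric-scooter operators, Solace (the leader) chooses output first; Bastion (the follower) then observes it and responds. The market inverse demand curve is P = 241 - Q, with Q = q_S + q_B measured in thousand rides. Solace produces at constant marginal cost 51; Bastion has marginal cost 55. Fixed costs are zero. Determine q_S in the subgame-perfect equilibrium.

The follower Bastion best-responds to any q_S: π_B = (241 - Q)q_B - 55q_B.
Follower FOC: 186 - q_S - 2q_B = 0, so q_B(q_S) = (186 - q_S)/2.
Solace substitutes q_B(q_S) into its own profit: π_S = q_S(241 - q_S - (186 - q_S)/2) - 51q_S = (148 - (1/2)q_S)q_S - 51q_S.
Maximising: ∂π_S/∂q_S = 97 - q_S = 0, giving q_S = 97.
Then q_B = (186 - 97)/2 = 89/2.

97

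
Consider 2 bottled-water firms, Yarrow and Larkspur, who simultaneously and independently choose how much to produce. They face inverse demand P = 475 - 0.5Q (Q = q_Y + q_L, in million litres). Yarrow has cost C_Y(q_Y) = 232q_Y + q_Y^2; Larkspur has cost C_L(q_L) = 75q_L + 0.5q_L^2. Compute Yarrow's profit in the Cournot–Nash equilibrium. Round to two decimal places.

Yarrow's profit: π_Y = (475 - 0.5Q)q_Y - (232q_Y + q_Y²). Setting ∂π_Y/∂q_Y = 0: 243 - 3q_Y - (1/2)(q_L) = 0.
Larkspur's first-order condition: 400 - 2q_L - (1/2)(q_Y) = 0.
So q_Y = (243 - (1/2)q_L)/3 and q_L = (400 - (1/2)q_Y)/2.
Substituting one into the other gives q_Y = 1144/23 and q_L = 187.5652.
Price P = 475 - (1/2)·237.3043 = 356.3478.
Yarrow's profit: 356.3478·(1144/23) - 232·(1144/23) - (1144/23)² = 3710.9716.

3710.97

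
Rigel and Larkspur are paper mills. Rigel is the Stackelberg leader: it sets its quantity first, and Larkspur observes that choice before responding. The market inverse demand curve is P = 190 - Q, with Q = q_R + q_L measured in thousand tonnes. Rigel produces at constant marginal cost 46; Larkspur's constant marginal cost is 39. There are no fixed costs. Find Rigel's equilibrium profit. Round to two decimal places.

The follower Larkspur best-responds to any q_R: π_L = (190 - Q)q_L - 39q_L.
Follower FOC: 151 - q_R - 2q_L = 0, so q_L(q_R) = (151 - q_R)/2.
Rigel substitutes q_L(q_R) into its own profit: π_R = q_R(190 - q_R - (151 - q_R)/2) - 46q_R = (229/2 - (1/2)q_R)q_R - 46q_R.
The leader's first-order condition 137/2 - q_R = 0 yields q_R = 137/2.
Then q_L = (151 - 137/2)/2 = 165/4.
Price P = 190 - 439/4 = 321/4.
Rigel's profit: (321/4 - 46)·(137/2) = 2346.1250.

2346.13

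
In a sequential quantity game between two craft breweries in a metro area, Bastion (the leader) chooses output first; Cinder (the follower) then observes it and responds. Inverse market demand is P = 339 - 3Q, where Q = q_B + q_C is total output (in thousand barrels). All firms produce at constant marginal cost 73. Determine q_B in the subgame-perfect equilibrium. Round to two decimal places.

44.33

Solve by backward induction. Given q_B, the follower Cinder maximises π_C = (339 - 3q_B - 3q_C)q_C - 73q_C.
∂π_C/∂q_C = 266 - 3q_B - 6q_C = 0 gives the reaction function q_C = (266 - 3q_B)/6.
The leader anticipates this reaction. Substituting into P = 339 - 3Q gives P = 206 - (3/2)q_B, so π_B = (206 - (3/2)q_B)q_B - 73q_B.
Leader FOC: 133 - 3q_B = 0, so q_B = 133/3.
Then q_C = (266 - 3·(133/3))/6 = 133/6.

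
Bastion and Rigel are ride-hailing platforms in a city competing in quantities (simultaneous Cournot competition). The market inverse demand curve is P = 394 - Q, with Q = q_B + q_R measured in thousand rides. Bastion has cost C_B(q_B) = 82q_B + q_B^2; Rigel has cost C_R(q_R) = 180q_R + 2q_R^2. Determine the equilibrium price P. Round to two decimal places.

298.26

Bastion's profit: π_B = (394 - Q)q_B - (82q_B + q_B²). Setting ∂π_B/∂q_B = 0: 312 - 4q_B - (q_R) = 0.
Rigel's profit: π_R = (394 - Q)q_R - (180q_R + 2q_R²). Setting ∂π_R/∂q_R = 0: 214 - 6q_R - (q_B) = 0.
Best responses: q_B = (312 - q_R)/4, q_R = (214 - q_B)/6.
Solving the pair: q_B = 1658/23, q_R = 544/23.
Total output Q = 95.7391, so price P = 394 - 95.7391 = 298.2609.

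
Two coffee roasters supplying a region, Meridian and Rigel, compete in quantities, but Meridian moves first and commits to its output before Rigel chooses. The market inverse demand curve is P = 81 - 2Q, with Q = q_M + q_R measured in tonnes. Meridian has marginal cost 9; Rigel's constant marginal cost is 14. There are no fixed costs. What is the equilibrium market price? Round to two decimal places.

28.25

Solve by backward induction. Given q_M, the follower Rigel maximises π_R = (81 - 2q_M - 2q_R)q_R - 14q_R.
Setting the follower's marginal profit to zero, 67 - 2q_M - 4q_R = 0, i.e. q_R = (67 - 2q_M)/4.
The leader anticipates this reaction. Substituting into P = 81 - 2Q gives P = 95/2 - q_M, so π_M = (95/2 - q_M)q_M - 9q_M.
The leader's first-order condition 77/2 - 2q_M = 0 yields q_M = 77/4.
Then q_R = (67 - 2·(77/4))/4 = 57/8.
Total output Q = 211/8, so price P = 81 - 2·(211/8) = 113/4.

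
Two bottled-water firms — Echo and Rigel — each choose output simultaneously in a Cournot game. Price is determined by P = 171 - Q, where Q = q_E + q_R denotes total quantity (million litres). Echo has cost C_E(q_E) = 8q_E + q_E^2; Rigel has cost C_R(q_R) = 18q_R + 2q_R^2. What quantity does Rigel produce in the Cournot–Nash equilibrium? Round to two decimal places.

19.52

Echo's profit: π_E = (171 - Q)q_E - (8q_E + q_E²). Setting ∂π_E/∂q_E = 0: 163 - 4q_E - (q_R) = 0.
Rigel's profit: π_R = (171 - Q)q_R - (18q_R + 2q_R²). Setting ∂π_R/∂q_R = 0: 153 - 6q_R - (q_E) = 0.
So q_E = (163 - q_R)/4 and q_R = (153 - q_E)/6.
Solving the pair: q_E = 825/23, q_R = 449/23.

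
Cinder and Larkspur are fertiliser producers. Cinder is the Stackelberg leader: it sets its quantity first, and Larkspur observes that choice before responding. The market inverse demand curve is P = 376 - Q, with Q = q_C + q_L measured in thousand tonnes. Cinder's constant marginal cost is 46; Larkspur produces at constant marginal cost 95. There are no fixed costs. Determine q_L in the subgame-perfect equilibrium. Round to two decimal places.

45.75

The follower Larkspur best-responds to any q_C: π_L = (376 - Q)q_L - 95q_L.
Setting the follower's marginal profit to zero, 281 - q_C - 2q_L = 0, i.e. q_L = (281 - q_C)/2.
Cinder substitutes q_L(q_C) into its own profit: π_C = q_C(376 - q_C - (281 - q_C)/2) - 46q_C = (471/2 - (1/2)q_C)q_C - 46q_C.
The leader's first-order condition 379/2 - q_C = 0 yields q_C = 379/2.
Then q_L = (281 - 379/2)/2 = 183/4.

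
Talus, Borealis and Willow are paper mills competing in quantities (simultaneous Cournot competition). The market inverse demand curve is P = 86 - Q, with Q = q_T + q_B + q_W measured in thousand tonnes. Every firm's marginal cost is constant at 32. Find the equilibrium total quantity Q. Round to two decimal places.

Each firm earns π_i = (86 - Q)q_i - 32q_i.
First-order condition (treating rivals' output as given): 54 - 2q_i - Σ_{j≠i} q_j = 0.
With identical firms every q_j equals q_i, so Σ_{j≠i} q_j = 2q_i and 54 = 4q_i, giving q_i = 27/2.
Total output Q = 27/2 + 27/2 + 27/2 = 81/2.

40.50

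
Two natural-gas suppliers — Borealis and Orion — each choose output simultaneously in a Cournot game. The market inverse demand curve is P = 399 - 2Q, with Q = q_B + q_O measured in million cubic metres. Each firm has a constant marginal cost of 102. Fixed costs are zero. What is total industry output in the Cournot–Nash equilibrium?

Each firm earns π_i = (399 - 2Q)q_i - 102q_i.
First-order condition (treating rivals' output as given): 297 - 4q_i - 2q_j = 0.
By symmetry each firm produces the same amount; substituting q_j = q_i yields q_i = 297/6 = 99/2.
Total output Q = 99/2 + 99/2 = 99.

99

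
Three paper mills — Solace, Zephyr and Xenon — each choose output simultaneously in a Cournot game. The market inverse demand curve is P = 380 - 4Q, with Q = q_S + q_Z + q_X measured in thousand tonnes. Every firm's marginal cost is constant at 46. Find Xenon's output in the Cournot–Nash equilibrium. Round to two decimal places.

20.88

Each firm earns π_i = (380 - 4Q)q_i - 46q_i.
First-order condition (treating rivals' output as given): 334 - 8q_i - 4·Σ_{j≠i} q_j = 0.
With identical firms every q_j equals q_i, so Σ_{j≠i} q_j = 2q_i and 334 = 16q_i, giving q_i = 167/8.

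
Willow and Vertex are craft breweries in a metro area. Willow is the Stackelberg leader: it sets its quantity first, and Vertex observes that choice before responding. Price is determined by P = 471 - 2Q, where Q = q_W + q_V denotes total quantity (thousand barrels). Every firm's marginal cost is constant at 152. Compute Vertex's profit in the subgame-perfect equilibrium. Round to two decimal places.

3180.03

The follower Vertex best-responds to any q_W: π_V = (471 - 2Q)q_V - 152q_V.
∂π_V/∂q_V = 319 - 2q_W - 4q_V = 0 gives the reaction function q_V = (319 - 2q_W)/4.
Willow substitutes q_V(q_W) into its own profit: π_W = q_W(471 - 2q_W - (319 - 2q_W)/2) - 152q_W = (623/2 - q_W)q_W - 152q_W.
Maximising: ∂π_W/∂q_W = 319/2 - 2q_W = 0, giving q_W = 319/4.
Then q_V = (319 - 2·(319/4))/4 = 319/8.
Price P = 471 - 2·(957/8) = 927/4.
Vertex's profit: (927/4 - 152)·(319/8) = 3180.0313.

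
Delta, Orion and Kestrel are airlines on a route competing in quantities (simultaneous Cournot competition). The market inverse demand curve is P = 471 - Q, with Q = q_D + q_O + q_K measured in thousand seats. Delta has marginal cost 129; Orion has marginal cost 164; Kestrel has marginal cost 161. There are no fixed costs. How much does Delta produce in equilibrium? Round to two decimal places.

102.25

Delta's profit: π_D = (471 - Q)q_D - (129q_D). Setting ∂π_D/∂q_D = 0: 342 - 2q_D - (q_O + q_K) = 0.
Orion's first-order condition: 307 - 2q_O - (q_D + q_K) = 0.
Kestrel's first-order condition: 310 - 2q_K - (q_D + q_O) = 0.
Adding the 3 conditions: 959 − 2Q − 2Q = 0, i.e. Q = 959/4.
Back-substituting: q_D = (342 − 959/4) = 409/4, q_O = (307 − 959/4) = 269/4, q_K = (310 − 959/4) = 281/4.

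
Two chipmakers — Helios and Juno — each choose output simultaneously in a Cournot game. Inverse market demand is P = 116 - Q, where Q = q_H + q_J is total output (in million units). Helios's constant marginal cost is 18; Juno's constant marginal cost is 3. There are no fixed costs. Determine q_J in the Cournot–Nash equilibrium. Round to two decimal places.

42.67

Helios's profit: π_H = (116 - Q)q_H - (18q_H). Setting ∂π_H/∂q_H = 0: 98 - 2q_H - (q_J) = 0.
Juno's profit: π_J = (116 - Q)q_J - (3q_J). Setting ∂π_J/∂q_J = 0: 113 - 2q_J - (q_H) = 0.
So q_H = (98 - q_J)/2 and q_J = (113 - q_H)/2.
Substituting one into the other gives q_H = 83/3 and q_J = 128/3.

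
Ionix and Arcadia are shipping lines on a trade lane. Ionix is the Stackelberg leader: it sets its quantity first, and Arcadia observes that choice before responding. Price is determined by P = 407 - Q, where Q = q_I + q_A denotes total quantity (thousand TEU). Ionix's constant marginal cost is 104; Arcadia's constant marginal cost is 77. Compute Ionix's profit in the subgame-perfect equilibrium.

The follower Arcadia best-responds to any q_I: π_A = (407 - Q)q_A - 77q_A.
∂π_A/∂q_A = 330 - q_I - 2q_A = 0 gives the reaction function q_A = (330 - q_I)/2.
The leader anticipates this reaction. Substituting into P = 407 - Q gives P = 242 - (1/2)q_I, so π_I = (242 - (1/2)q_I)q_I - 104q_I.
The leader's first-order condition 138 - q_I = 0 yields q_I = 138.
Then q_A = (330 - 138)/2 = 96.
Price P = 407 - 234 = 173.
Ionix's profit: (173 - 104)·138 = 9522.

9522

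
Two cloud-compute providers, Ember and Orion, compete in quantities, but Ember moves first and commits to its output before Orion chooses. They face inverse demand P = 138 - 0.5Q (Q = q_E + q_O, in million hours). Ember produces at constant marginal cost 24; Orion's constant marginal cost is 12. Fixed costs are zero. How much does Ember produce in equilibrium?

102

Solve by backward induction. Given q_E, the follower Orion maximises π_O = (138 - (1/2)q_E - (1/2)q_O)q_O - 12q_O.
Follower FOC: 126 - (1/2)q_E - q_O = 0, so q_O(q_E) = (126 - (1/2)q_E).
The leader anticipates this reaction. Substituting into P = 138 - 0.5Q gives P = 75 - (1/4)q_E, so π_E = (75 - (1/4)q_E)q_E - 24q_E.
The leader's first-order condition 51 - (1/2)q_E = 0 yields q_E = 102.
Then q_O = (126 - (1/2)·102) = 75.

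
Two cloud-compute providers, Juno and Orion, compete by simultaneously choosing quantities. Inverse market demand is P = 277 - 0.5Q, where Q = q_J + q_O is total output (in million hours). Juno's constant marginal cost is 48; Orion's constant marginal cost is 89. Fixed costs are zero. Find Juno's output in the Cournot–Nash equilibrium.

180

Juno's profit: π_J = (277 - 0.5Q)q_J - (48q_J). Setting ∂π_J/∂q_J = 0: 229 - q_J - (1/2)(q_O) = 0.
Orion's first-order condition: 188 - q_O - (1/2)(q_J) = 0.
Best responses: q_J = (229 - (1/2)q_O), q_O = (188 - (1/2)q_J).
Solving the pair: q_J = 180, q_O = 98.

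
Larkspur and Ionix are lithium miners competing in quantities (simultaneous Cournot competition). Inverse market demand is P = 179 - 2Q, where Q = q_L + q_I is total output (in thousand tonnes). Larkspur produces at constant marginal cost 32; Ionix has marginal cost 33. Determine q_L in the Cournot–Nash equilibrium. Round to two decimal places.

24.67

Larkspur's profit: π_L = (179 - 2Q)q_L - (32q_L). Setting ∂π_L/∂q_L = 0: 147 - 4q_L - 2(q_I) = 0.
Ionix's profit: π_I = (179 - 2Q)q_I - (33q_I). Setting ∂π_I/∂q_I = 0: 146 - 4q_I - 2(q_L) = 0.
Best responses: q_L = (147 - 2q_I)/4, q_I = (146 - 2q_L)/4.
Solving the pair: q_L = 74/3, q_I = 145/6.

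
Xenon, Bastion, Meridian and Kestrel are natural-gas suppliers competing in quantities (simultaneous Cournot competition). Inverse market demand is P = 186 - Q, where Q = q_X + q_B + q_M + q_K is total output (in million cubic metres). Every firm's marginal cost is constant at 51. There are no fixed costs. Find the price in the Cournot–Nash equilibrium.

78

Each firm earns π_i = (186 - Q)q_i - 51q_i.
Setting ∂π_i/∂q_i = 0 with rivals' quantities fixed: 135 - 2q_i - Σ_{j≠i} q_j = 0.
By symmetry each firm produces the same amount; substituting Σ_{j≠i} q_j = 3q_i yields q_i = 135/5 = 27.
Total output Q = 108, so price P = 186 - 108 = 78.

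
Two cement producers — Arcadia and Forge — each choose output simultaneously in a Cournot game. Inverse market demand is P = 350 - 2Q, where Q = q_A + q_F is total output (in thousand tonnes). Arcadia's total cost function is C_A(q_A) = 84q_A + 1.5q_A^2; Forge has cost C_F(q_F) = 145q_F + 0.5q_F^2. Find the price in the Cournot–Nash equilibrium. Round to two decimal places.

Arcadia's profit: π_A = (350 - 2Q)q_A - (84q_A + (3/2)q_A²). Setting ∂π_A/∂q_A = 0: 266 - 7q_A - 2(q_F) = 0.
Forge's profit: π_F = (350 - 2Q)q_F - (145q_F + (1/2)q_F²). Setting ∂π_F/∂q_F = 0: 205 - 5q_F - 2(q_A) = 0.
Rearranging gives the reaction functions q_A = (266 - 2q_F)/7 and q_F = (205 - 2q_A)/5.
Solving the pair: q_A = 920/31, q_F = 903/31.
Total output Q = 1823/31, so price P = 350 - 2·(1823/31) = 232.3871.

232.39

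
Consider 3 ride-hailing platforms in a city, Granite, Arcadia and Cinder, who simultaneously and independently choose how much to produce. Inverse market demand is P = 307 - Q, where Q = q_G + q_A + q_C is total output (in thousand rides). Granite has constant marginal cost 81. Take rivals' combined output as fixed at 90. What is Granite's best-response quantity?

68

With rivals' combined output fixed at 90, Granite's profit is π_G = (307 - 90 - q_G)q_G - (81q_G) = (217 - q_G)q_G - (81q_G).
∂π_G/∂q_G = 136 - 2q_G = 0, so q_G = 68.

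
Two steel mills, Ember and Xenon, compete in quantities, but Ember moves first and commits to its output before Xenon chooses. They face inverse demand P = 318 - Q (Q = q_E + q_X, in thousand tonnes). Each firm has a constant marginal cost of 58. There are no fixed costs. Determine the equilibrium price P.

123

The follower Xenon best-responds to any q_E: π_X = (318 - Q)q_X - 58q_X.
∂π_X/∂q_X = 260 - q_E - 2q_X = 0 gives the reaction function q_X = (260 - q_E)/2.
The leader anticipates this reaction. Substituting into P = 318 - Q gives P = 188 - (1/2)q_E, so π_E = (188 - (1/2)q_E)q_E - 58q_E.
The leader's first-order condition 130 - q_E = 0 yields q_E = 130.
Then q_X = (260 - 130)/2 = 65.
Total output Q = 195, so price P = 318 - 195 = 123.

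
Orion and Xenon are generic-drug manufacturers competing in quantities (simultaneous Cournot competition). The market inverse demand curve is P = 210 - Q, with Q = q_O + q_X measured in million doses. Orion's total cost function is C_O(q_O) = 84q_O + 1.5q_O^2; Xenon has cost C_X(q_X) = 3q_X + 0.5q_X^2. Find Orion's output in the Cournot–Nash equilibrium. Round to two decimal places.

Orion's profit: π_O = (210 - Q)q_O - (84q_O + (3/2)q_O²). Setting ∂π_O/∂q_O = 0: 126 - 5q_O - (q_X) = 0.
Xenon's profit: π_X = (210 - Q)q_X - (3q_X + (1/2)q_X²). Setting ∂π_X/∂q_X = 0: 207 - 3q_X - (q_O) = 0.
Rearranging gives the reaction functions q_O = (126 - q_X)/5 and q_X = (207 - q_O)/3.
Solving the pair: q_O = 171/14, q_X = 909/14.

12.21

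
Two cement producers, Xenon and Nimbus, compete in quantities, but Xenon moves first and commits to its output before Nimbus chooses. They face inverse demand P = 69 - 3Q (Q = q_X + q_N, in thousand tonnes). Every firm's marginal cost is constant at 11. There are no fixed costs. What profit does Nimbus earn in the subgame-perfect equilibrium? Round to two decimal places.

Solve by backward induction. Given q_X, the follower Nimbus maximises π_N = (69 - 3q_X - 3q_N)q_N - 11q_N.
∂π_N/∂q_N = 58 - 3q_X - 6q_N = 0 gives the reaction function q_N = (58 - 3q_X)/6.
The leader anticipates this reaction. Substituting into P = 69 - 3Q gives P = 40 - (3/2)q_X, so π_X = (40 - (3/2)q_X)q_X - 11q_X.
The leader's first-order condition 29 - 3q_X = 0 yields q_X = 29/3.
Then q_N = (58 - 3·(29/3))/6 = 29/6.
Price P = 69 - 3·(29/2) = 51/2.
Nimbus's profit: (51/2 - 11)·(29/6) = 841/12.

70.08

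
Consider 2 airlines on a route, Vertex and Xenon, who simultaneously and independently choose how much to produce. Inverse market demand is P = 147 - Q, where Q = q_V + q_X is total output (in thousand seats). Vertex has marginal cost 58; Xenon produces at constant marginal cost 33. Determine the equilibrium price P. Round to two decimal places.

79.33

Vertex's profit: π_V = (147 - Q)q_V - (58q_V). Setting ∂π_V/∂q_V = 0: 89 - 2q_V - (q_X) = 0.
Xenon's first-order condition: 114 - 2q_X - (q_V) = 0.
So q_V = (89 - q_X)/2 and q_X = (114 - q_V)/2.
Substituting one into the other gives q_V = 64/3 and q_X = 139/3.
Total output Q = 203/3, so price P = 147 - 203/3 = 238/3.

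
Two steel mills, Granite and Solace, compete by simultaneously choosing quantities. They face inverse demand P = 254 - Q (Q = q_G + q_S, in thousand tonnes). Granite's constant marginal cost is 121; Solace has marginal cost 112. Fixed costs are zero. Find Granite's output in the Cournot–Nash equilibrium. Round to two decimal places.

Granite's profit: π_G = (254 - Q)q_G - (121q_G). Setting ∂π_G/∂q_G = 0: 133 - 2q_G - (q_S) = 0.
Solace's first-order condition: 142 - 2q_S - (q_G) = 0.
So q_G = (133 - q_S)/2 and q_S = (142 - q_G)/2.
Solving the pair: q_G = 124/3, q_S = 151/3.

41.33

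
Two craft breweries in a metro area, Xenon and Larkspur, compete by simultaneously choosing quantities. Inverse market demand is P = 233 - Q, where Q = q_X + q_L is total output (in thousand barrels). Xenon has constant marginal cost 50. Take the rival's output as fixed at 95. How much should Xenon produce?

44

With the rival's output fixed at 95, Xenon's profit is π_X = (233 - 95 - q_X)q_X - (50q_X) = (138 - q_X)q_X - (50q_X).
∂π_X/∂q_X = 88 - 2q_X = 0, so q_X = 44.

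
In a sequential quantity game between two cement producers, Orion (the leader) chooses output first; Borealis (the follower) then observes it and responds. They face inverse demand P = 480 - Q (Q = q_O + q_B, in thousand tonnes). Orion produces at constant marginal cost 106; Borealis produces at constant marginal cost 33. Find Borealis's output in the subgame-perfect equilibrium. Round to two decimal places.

148.25

The follower Borealis best-responds to any q_O: π_B = (480 - Q)q_B - 33q_B.
Setting the follower's marginal profit to zero, 447 - q_O - 2q_B = 0, i.e. q_B = (447 - q_O)/2.
The leader anticipates this reaction. Substituting into P = 480 - Q gives P = 513/2 - (1/2)q_O, so π_O = (513/2 - (1/2)q_O)q_O - 106q_O.
The leader's first-order condition 301/2 - q_O = 0 yields q_O = 301/2.
Then q_B = (447 - 301/2)/2 = 593/4.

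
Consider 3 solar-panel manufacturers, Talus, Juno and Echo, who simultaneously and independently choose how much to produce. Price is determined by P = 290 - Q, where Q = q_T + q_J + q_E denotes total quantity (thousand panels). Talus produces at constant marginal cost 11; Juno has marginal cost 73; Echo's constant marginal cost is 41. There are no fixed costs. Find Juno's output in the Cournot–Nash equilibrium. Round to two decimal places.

30.75

Talus's profit: π_T = (290 - Q)q_T - (11q_T). Setting ∂π_T/∂q_T = 0: 279 - 2q_T - (q_J + q_E) = 0.
Juno's profit: π_J = (290 - Q)q_J - (73q_J). Setting ∂π_J/∂q_J = 0: 217 - 2q_J - (q_T + q_E) = 0.
Echo's first-order condition: 249 - 2q_E - (q_T + q_J) = 0.
Summing all 3 equations gives 745 − 4Q = 0, hence Q = 745/4.
Back-substituting: q_T = (279 − 745/4) = 371/4, q_J = (217 − 745/4) = 123/4, q_E = (249 − 745/4) = 251/4.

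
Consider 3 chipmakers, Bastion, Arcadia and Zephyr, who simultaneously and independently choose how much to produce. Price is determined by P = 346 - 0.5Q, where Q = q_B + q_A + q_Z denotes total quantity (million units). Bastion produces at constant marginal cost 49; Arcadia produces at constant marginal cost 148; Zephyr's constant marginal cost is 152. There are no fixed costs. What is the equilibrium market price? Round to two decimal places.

173.75

Bastion's profit: π_B = (346 - 0.5Q)q_B - (49q_B). Setting ∂π_B/∂q_B = 0: 297 - q_B - (1/2)(q_A + q_Z) = 0.
Arcadia's first-order condition: 198 - q_A - (1/2)(q_B + q_Z) = 0.
Zephyr's first-order condition: 194 - q_Z - (1/2)(q_B + q_A) = 0.
Summing all 3 equations gives 689 − 2Q = 0, hence Q = 689/2.
Back-substituting: q_B = (297 − 689/4)/(1/2) = 499/2, q_A = (198 − 689/4)/(1/2) = 103/2, q_Z = (194 − 689/4)/(1/2) = 87/2.
Total output Q = 689/2, so price P = 346 - (1/2)·(689/2) = 695/4.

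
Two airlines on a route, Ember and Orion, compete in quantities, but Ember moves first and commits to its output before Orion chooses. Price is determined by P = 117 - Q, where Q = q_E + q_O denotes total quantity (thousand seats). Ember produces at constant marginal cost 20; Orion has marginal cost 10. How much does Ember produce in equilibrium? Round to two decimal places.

The follower Orion best-responds to any q_E: π_O = (117 - Q)q_O - 10q_O.
Setting the follower's marginal profit to zero, 107 - q_E - 2q_O = 0, i.e. q_O = (107 - q_E)/2.
Ember substitutes q_O(q_E) into its own profit: π_E = q_E(117 - q_E - (107 - q_E)/2) - 20q_E = (127/2 - (1/2)q_E)q_E - 20q_E.
Maximising: ∂π_E/∂q_E = 87/2 - q_E = 0, giving q_E = 87/2.
Then q_O = (107 - 87/2)/2 = 127/4.

43.50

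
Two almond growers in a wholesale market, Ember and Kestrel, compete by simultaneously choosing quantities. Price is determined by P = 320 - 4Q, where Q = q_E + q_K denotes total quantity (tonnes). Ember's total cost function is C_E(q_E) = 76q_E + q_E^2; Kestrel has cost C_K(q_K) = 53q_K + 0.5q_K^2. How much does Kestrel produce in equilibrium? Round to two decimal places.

Ember's profit: π_E = (320 - 4Q)q_E - (76q_E + q_E²). Setting ∂π_E/∂q_E = 0: 244 - 10q_E - 4(q_K) = 0.
Kestrel's first-order condition: 267 - 9q_K - 4(q_E) = 0.
Rearranging gives the reaction functions q_E = (244 - 4q_K)/10 and q_K = (267 - 4q_E)/9.
Solving the pair: q_E = 564/37, q_K = 847/37.

22.89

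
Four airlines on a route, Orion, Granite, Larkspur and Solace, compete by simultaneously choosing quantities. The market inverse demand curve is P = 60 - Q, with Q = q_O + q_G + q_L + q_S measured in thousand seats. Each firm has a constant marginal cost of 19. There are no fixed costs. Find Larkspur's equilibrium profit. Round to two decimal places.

A representative firm's profit is π_i = q_i(60 - Q) - 19q_i.
Setting ∂π_i/∂q_i = 0 with rivals' quantities fixed: 41 - 2q_i - Σ_{j≠i} q_j = 0.
With identical firms every q_j equals q_i, so Σ_{j≠i} q_j = 3q_i and 41 = 5q_i, giving q_i = 41/5.
Price P = 60 - 164/5 = 136/5.
Larkspur's profit: (136/5 - 19)·(41/5) = 1681/25.

67.24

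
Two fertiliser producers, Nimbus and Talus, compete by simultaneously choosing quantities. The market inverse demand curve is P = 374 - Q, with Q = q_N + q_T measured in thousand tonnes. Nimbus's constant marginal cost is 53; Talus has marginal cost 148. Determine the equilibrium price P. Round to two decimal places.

Nimbus's profit: π_N = (374 - Q)q_N - (53q_N). Setting ∂π_N/∂q_N = 0: 321 - 2q_N - (q_T) = 0.
Talus's first-order condition: 226 - 2q_T - (q_N) = 0.
So q_N = (321 - q_T)/2 and q_T = (226 - q_N)/2.
Solving the pair: q_N = 416/3, q_T = 131/3.
Total output Q = 547/3, so price P = 374 - 547/3 = 575/3.

191.67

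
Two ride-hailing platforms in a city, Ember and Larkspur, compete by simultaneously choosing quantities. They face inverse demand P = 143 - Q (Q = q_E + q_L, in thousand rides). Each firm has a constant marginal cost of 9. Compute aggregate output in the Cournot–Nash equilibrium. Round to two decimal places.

Each firm earns π_i = (143 - Q)q_i - 9q_i.
First-order condition (treating rivals' output as given): 134 - 2q_i - q_j = 0.
By symmetry each firm produces the same amount; substituting q_j = q_i yields q_i = 134/3.
Total output Q = 134/3 + 134/3 = 268/3.

89.33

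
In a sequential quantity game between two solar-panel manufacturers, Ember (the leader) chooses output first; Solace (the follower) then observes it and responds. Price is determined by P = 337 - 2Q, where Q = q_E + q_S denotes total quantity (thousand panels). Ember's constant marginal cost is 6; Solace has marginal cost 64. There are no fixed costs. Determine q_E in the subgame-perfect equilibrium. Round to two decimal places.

Solve by backward induction. Given q_E, the follower Solace maximises π_S = (337 - 2q_E - 2q_S)q_S - 64q_S.
Follower FOC: 273 - 2q_E - 4q_S = 0, so q_S(q_E) = (273 - 2q_E)/4.
Ember substitutes q_S(q_E) into its own profit: π_E = q_E(337 - 2q_E - (273 - 2q_E)/2) - 6q_E = (401/2 - q_E)q_E - 6q_E.
Leader FOC: 389/2 - 2q_E = 0, so q_E = 389/4.
Then q_S = (273 - 2·(389/4))/4 = 157/8.

97.25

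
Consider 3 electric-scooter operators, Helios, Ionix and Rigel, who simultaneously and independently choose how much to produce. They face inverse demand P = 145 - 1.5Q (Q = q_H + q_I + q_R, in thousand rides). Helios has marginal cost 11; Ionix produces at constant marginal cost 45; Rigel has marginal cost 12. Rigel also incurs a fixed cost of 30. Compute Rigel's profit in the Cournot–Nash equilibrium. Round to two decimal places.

1104.38

Helios's profit: π_H = (145 - 1.5Q)q_H - (11q_H). Setting ∂π_H/∂q_H = 0: 134 - 3q_H - (3/2)(q_I + q_R) = 0.
Ionix's first-order condition: 100 - 3q_I - (3/2)(q_H + q_R) = 0.
Rigel's profit: π_R = (145 - 1.5Q)q_R - (12q_R). Setting ∂π_R/∂q_R = 0: 133 - 3q_R - (3/2)(q_H + q_I) = 0.
Adding the 3 conditions: 367 − 3Q − 3Q = 0, i.e. Q = 367/6.
Back-substituting: q_H = (134 − 367/4)/(3/2) = 169/6, q_I = (100 − 367/4)/(3/2) = 11/2, q_R = (133 − 367/4)/(3/2) = 55/2.
Price P = 145 - (3/2)·(367/6) = 213/4.
Rigel's profit: (213/4 - 12)·(55/2) - 30 = 1104.3750.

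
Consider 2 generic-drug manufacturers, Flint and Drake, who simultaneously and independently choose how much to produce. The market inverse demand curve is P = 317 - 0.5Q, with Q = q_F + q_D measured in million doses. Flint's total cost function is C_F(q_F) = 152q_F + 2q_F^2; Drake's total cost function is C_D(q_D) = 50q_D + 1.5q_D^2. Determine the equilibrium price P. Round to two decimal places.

Flint's profit: π_F = (317 - 0.5Q)q_F - (152q_F + 2q_F²). Setting ∂π_F/∂q_F = 0: 165 - 5q_F - (1/2)(q_D) = 0.
Drake's first-order condition: 267 - 4q_D - (1/2)(q_F) = 0.
Best responses: q_F = (165 - (1/2)q_D)/5, q_D = (267 - (1/2)q_F)/4.
Substituting one into the other gives q_F = 26.6582 and q_D = 63.4177.
Total output Q = 90.0759, so price P = 317 - (1/2)·90.0759 = 271.9620.

271.96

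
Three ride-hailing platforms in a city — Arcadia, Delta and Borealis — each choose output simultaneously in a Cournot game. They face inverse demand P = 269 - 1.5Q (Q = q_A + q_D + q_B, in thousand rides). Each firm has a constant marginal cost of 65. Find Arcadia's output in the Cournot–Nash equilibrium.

Each firm earns π_i = (269 - 1.5Q)q_i - 65q_i.
First-order condition (treating rivals' output as given): 204 - 3q_i - (3/2)·Σ_{j≠i} q_j = 0.
With identical firms every q_j equals q_i, so Σ_{j≠i} q_j = 2q_i and 204 = 6q_i, giving q_i = 34.

34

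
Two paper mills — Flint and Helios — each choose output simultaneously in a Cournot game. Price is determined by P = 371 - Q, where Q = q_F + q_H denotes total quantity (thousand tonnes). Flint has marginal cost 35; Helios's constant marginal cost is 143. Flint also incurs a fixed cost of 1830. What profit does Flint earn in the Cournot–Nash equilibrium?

20074

Flint's profit: π_F = (371 - Q)q_F - (35q_F). Setting ∂π_F/∂q_F = 0: 336 - 2q_F - (q_H) = 0.
Helios's profit: π_H = (371 - Q)q_H - (143q_H). Setting ∂π_H/∂q_H = 0: 228 - 2q_H - (q_F) = 0.
So q_F = (336 - q_H)/2 and q_H = (228 - q_F)/2.
Substituting one into the other gives q_F = 148 and q_H = 40.
Price P = 371 - 188 = 183.
Flint's profit: (183 - 35)·148 - 1830 = 20074.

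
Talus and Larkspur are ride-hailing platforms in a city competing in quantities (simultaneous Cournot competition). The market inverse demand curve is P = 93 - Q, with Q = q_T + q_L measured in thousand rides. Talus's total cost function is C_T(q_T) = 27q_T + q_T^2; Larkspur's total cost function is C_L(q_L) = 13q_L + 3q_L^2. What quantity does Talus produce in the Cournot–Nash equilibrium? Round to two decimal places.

Talus's profit: π_T = (93 - Q)q_T - (27q_T + q_T²). Setting ∂π_T/∂q_T = 0: 66 - 4q_T - (q_L) = 0.
Larkspur's first-order condition: 80 - 8q_L - (q_T) = 0.
Rearranging gives the reaction functions q_T = (66 - q_L)/4 and q_L = (80 - q_T)/8.
Solving the pair: q_T = 448/31, q_L = 254/31.

14.45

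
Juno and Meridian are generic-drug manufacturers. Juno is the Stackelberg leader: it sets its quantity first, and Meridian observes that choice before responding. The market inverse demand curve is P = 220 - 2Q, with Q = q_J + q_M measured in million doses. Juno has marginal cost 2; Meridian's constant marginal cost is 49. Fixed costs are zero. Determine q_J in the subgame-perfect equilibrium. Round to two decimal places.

Solve by backward induction. Given q_J, the follower Meridian maximises π_M = (220 - 2q_J - 2q_M)q_M - 49q_M.
∂π_M/∂q_M = 171 - 2q_J - 4q_M = 0 gives the reaction function q_M = (171 - 2q_J)/4.
The leader anticipates this reaction. Substituting into P = 220 - 2Q gives P = 269/2 - q_J, so π_J = (269/2 - q_J)q_J - 2q_J.
Leader FOC: 265/2 - 2q_J = 0, so q_J = 265/4.
Then q_M = (171 - 2·(265/4))/4 = 77/8.

66.25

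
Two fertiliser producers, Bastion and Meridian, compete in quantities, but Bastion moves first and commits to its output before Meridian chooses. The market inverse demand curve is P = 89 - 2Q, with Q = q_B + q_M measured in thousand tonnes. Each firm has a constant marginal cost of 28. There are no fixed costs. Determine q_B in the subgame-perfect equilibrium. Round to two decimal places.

15.25

The follower Meridian best-responds to any q_B: π_M = (89 - 2Q)q_M - 28q_M.
Setting the follower's marginal profit to zero, 61 - 2q_B - 4q_M = 0, i.e. q_M = (61 - 2q_B)/4.
Bastion substitutes q_M(q_B) into its own profit: π_B = q_B(89 - 2q_B - (61 - 2q_B)/2) - 28q_B = (117/2 - q_B)q_B - 28q_B.
Leader FOC: 61/2 - 2q_B = 0, so q_B = 61/4.
Then q_M = (61 - 2·(61/4))/4 = 61/8.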